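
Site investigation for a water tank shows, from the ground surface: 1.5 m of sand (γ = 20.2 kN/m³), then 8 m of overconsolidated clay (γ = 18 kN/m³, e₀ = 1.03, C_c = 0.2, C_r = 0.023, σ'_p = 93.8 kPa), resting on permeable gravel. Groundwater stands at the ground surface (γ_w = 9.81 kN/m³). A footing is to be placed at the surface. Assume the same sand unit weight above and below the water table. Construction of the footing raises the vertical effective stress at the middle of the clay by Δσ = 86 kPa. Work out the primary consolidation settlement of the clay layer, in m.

Mid-depth of clay below the ground surface: z = 1.5 + 8/2 = 5.5 m.
Total vertical stress at mid-clay: σ_v = 20.2×1.5 + 18×4 = 102.3 kPa.
Pore pressure: u = 9.81×(5.5 − 0) = 53.955 kPa.
Initial effective stress: σ'_0 = σ_v − u = 102.3 − 53.955 = 48.345 kPa.
Final effective stress: σ'_f = 48.345 + 86 = 134.34 kPa.
σ'_f = 134.34 > σ'_p = 93.8 kPa, so the stress path crosses the preconsolidation pressure — recompression up to σ'_p, then virgin compression beyond:
S_c = H/(1+e₀)·[C_r·log₁₀(σ'_p/σ'_0) + C_c·log₁₀(σ'_f/σ'_p)]
    = 8/2.03 × [0.023×log₁₀(93.8/48.345) + 0.2×log₁₀(134.34/93.8)]
    = 3.9409 × [0.0066206 + 0.031201] = 0.1491 m

S_c ≈ 0.149 m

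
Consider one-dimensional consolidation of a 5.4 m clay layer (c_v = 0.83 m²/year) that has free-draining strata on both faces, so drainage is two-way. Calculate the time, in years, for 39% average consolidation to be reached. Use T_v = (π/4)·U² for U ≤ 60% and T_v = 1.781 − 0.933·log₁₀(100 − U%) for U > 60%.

Drainage path length: H_d = H/2 = 2.7 m (double drainage).
U ≤ 60%: T_v = (π/4)·U² = (π/4)×0.39² = 0.11946.
t = T_v·H_d²/c_v = 0.11946×2.7²/0.83 = 1.049 years.

t ≈ 1.05 years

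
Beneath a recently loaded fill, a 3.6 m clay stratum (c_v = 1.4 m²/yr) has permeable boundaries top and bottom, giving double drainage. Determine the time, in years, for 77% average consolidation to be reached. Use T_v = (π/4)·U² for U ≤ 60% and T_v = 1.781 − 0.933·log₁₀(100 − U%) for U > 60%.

t ≈ 1.18 years

Drainage path length: H_d = H/2 = 1.8 m (double drainage).
U > 60%: T_v = 1.781 − 0.933·log₁₀(100 − 77) = 0.51051.
t = T_v·H_d²/c_v = 0.51051×1.8²/1.4 = 1.181 years.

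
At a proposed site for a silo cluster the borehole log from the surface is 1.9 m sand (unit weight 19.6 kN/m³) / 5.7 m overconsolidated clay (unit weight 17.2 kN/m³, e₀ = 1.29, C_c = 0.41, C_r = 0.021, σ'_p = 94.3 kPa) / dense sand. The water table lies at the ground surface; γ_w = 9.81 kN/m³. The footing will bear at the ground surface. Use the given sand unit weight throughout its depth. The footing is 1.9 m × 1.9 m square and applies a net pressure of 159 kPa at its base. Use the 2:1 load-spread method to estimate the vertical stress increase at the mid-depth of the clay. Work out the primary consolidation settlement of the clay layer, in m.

Mid-depth of clay below the ground surface: z = 1.9 + 5.7/2 = 4.75 m.
Total vertical stress at mid-clay: σ_v = 19.6×1.9 + 17.2×2.85 = 86.26 kPa.
Pore pressure: u = 9.81×(4.75 − 0) = 46.598 kPa.
Initial effective stress: σ'_0 = σ_v − u = 86.26 − 46.598 = 39.662 kPa.
Stress increase at mid-clay by the 2:1 spreading method:
Δσ = qBL/((B+z)(L+z)) = 159×1.9×1.9/((1.9+4.75)(1.9+4.75)) = 12.98 kPa
Final effective stress: σ'_f = 39.662 + 12.98 = 52.642 kPa.
σ'_f = 52.642 ≤ σ'_p = 94.3 kPa, so the clay remains overconsolidated and only the recompression index applies:
S_c = C_r·H/(1+e₀)·log₁₀(σ'_f/σ'_0) = 0.021×5.7/2.29×log₁₀(52.642/39.662)
    = 0.052271 × 0.12296 = 0.006427 m

S_c ≈ 0.00643 m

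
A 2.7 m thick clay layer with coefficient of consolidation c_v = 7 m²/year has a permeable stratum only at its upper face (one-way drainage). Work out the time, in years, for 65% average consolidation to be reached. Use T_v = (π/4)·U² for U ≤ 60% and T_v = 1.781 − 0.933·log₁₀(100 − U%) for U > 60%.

Drainage path length: H_d = H = 2.7 m (single drainage).
U > 60%: T_v = 1.781 − 0.933·log₁₀(100 − 65) = 0.34038.
t = T_v·H_d²/c_v = 0.34038×2.7²/7 = 0.3545 years.

t ≈ 0.354 years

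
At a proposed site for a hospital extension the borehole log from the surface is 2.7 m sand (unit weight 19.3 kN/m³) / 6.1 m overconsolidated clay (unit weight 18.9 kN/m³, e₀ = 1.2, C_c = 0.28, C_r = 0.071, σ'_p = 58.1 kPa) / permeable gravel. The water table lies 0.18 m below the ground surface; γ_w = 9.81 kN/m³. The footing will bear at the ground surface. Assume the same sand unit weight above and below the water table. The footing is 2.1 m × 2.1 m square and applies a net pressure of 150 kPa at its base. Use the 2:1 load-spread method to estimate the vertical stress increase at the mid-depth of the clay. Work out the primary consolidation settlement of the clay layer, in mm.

Mid-depth of clay below the ground surface: z = 2.7 + 6.1/2 = 5.75 m.
Total vertical stress at mid-clay: σ_v = 19.3×2.7 + 18.9×3.05 = 109.75 kPa.
Pore pressure: u = 9.81×(5.75 − 0.18) = 54.642 kPa.
Initial effective stress: σ'_0 = σ_v − u = 109.75 − 54.642 = 55.108 kPa.
Stress increase at mid-clay by the 2:1 spreading method:
Δσ = qBL/((B+z)(L+z)) = 150×2.1×2.1/((2.1+5.75)(2.1+5.75)) = 10.735 kPa
Final effective stress: σ'_f = 55.108 + 10.735 = 65.843 kPa.
σ'_f = 65.843 > σ'_p = 58.1 kPa, so the stress path crosses the preconsolidation pressure — recompression up to σ'_p, then virgin compression beyond:
S_c = H/(1+e₀)·[C_r·log₁₀(σ'_p/σ'_0) + C_c·log₁₀(σ'_f/σ'_p)]
    = 6.1/2.2 × [0.071×log₁₀(58.1/55.108) + 0.28×log₁₀(65.843/58.1)]
    = 2.7727 × [0.0016303 + 0.015213] = 0.0467 m

S_c ≈ 46.7 mm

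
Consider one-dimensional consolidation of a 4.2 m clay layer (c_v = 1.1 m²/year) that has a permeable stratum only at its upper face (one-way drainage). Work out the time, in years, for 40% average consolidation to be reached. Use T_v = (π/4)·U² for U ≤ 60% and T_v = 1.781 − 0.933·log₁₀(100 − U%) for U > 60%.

Drainage path length: H_d = H = 4.2 m (single drainage).
U ≤ 60%: T_v = (π/4)·U² = (π/4)×0.4² = 0.12566.
t = T_v·H_d²/c_v = 0.12566×4.2²/1.1 = 2.015 years.

t ≈ 2.02 years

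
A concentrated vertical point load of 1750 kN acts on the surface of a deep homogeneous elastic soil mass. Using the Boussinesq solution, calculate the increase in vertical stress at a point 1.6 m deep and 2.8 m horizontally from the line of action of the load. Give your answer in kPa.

Δσ_z ≈ 9.81 kPa

Boussinesq vertical stress below a point load on an elastic half-space:
Δσ_z = 3P/(2πz²) · [1 + (r/z)²]^(−5/2)
r/z = 2.8/1.6 = 1.75; [1+(r/z)²]^(−5/2) = 0.030062.
Δσ_z = 3×1750/(2π×1.6²) × 0.030062 = 326.39 × 0.030062 = 9.812 kPa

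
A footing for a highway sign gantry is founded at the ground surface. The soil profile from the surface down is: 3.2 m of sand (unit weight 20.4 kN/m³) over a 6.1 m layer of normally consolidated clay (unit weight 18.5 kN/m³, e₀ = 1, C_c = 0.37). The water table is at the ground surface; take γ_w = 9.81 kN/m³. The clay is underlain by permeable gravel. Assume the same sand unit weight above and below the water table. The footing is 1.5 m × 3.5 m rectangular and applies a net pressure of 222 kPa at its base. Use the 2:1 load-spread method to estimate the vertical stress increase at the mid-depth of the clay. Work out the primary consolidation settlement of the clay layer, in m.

Mid-depth of clay below the ground surface: z = 3.2 + 6.1/2 = 6.25 m.
Total vertical stress at mid-clay: σ_v = 20.4×3.2 + 18.5×3.05 = 121.7 kPa.
Pore pressure: u = 9.81×(6.25 − 0) = 61.312 kPa.
Initial effective stress: σ'_0 = σ_v − u = 121.7 − 61.312 = 60.388 kPa.
Stress increase at mid-clay by the 2:1 spreading method:
Δσ = qBL/((B+z)(L+z)) = 222×1.5×3.5/((1.5+6.25)(3.5+6.25)) = 15.424 kPa
Final effective stress: σ'_f = σ'_0 + Δσ = 60.388 + 15.424 = 75.812 kPa.
Normally consolidated clay, so the full stress increment lies on the virgin compression line:
S_c = C_c·H/(1+e₀)·log₁₀(σ'_f/σ'_0) = 0.37×6.1/(1+1)×log₁₀(75.812/60.388)
    = 1.1285 × 0.098787 = 0.1115 m

S_c ≈ 0.111 m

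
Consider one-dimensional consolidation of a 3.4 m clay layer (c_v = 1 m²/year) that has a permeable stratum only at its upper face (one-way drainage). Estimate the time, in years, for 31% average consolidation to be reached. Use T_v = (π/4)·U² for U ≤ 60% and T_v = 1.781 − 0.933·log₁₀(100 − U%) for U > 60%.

Drainage path length: H_d = H = 3.4 m (single drainage).
U ≤ 60%: T_v = (π/4)·U² = (π/4)×0.31² = 0.075477.
t = T_v·H_d²/c_v = 0.075477×3.4²/1 = 0.8725 years.

t ≈ 0.873 years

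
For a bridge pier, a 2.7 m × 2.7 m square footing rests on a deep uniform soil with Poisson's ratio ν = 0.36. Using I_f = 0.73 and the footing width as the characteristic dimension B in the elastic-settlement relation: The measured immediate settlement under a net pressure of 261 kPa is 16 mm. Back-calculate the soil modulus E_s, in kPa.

E_s ≈ 28000 kPa

S_e = q·B·(1−ν²)/E_s · I_f  ⇒  E_s = q·B·(1−ν²)·I_f / S_e.
E_s = 261 × 2.7 × 0.8704 × 0.73 / 0.016 = 27990 kPa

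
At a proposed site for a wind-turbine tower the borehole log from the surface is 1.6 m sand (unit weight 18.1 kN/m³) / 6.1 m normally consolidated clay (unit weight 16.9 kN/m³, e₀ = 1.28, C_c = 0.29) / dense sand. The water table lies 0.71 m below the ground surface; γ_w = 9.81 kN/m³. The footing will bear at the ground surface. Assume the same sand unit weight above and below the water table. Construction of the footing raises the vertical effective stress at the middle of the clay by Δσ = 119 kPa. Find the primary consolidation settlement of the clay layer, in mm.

S_c ≈ 454 mm

Mid-depth of clay below the ground surface: z = 1.6 + 6.1/2 = 4.65 m.
Total vertical stress at mid-clay: σ_v = 18.1×1.6 + 16.9×3.05 = 80.505 kPa.
Pore pressure: u = 9.81×(4.65 − 0.71) = 38.651 kPa.
Initial effective stress: σ'_0 = σ_v − u = 80.505 − 38.651 = 41.854 kPa.
Final effective stress: σ'_f = σ'_0 + Δσ = 41.854 + 119 = 160.85 kPa.
Normally consolidated clay, so the full stress increment lies on the virgin compression line:
S_c = C_c·H/(1+e₀)·log₁₀(σ'_f/σ'_0) = 0.29×6.1/(1+1.28)×log₁₀(160.85/41.854)
    = 0.77588 × 0.58468 = 0.4536 m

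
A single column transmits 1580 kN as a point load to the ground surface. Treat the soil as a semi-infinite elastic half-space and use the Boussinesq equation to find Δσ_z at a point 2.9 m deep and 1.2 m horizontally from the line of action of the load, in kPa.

Δσ_z ≈ 60.4 kPa

Boussinesq vertical stress below a point load on an elastic half-space:
Δσ_z = 3P/(2πz²) · [1 + (r/z)²]^(−5/2)
r/z = 1.2/2.9 = 0.41379; [1+(r/z)²]^(−5/2) = 0.6736.
Δσ_z = 3×1580/(2π×2.9²) × 0.6736 = 89.702 × 0.6736 = 60.42 kPa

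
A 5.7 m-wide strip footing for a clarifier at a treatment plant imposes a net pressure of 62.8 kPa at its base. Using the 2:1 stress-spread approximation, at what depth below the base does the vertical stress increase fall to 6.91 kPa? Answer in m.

2:1 spreading — at depth z the loaded area has grown by z in each plan dimension:
qB/(B+z) = Δσ_z ⇒ z = qB/Δσ_z − B = 62.8×5.7/6.91 − 5.7 = 46.1 m

z ≈ 46.1 m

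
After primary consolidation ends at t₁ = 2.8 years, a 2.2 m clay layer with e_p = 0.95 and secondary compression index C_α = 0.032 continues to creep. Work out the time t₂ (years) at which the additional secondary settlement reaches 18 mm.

S_s = C_α·H/(1+e_p)·log₁₀(t₂/t₁) ⇒ log₁₀(t₂/t₁) = S_s·(1+e_p)/(C_α·H).
log₁₀(t₂/t₁) = 0.018 × (1+0.95) / (0.032×2.2) = 0.4986
t₂ = t₁ × 10^0.4986 = 2.8 × 3.152 = 8.825 years

t₂ ≈ 8.83 years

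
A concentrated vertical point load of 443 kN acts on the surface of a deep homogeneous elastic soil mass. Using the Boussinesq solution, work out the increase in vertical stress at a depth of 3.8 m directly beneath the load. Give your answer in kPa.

Δσ_z ≈ 14.6 kPa

Boussinesq vertical stress below a point load on an elastic half-space:
Δσ_z = 3P/(2πz²) · [1 + (r/z)²]^(−5/2)
r/z = 0/3.8 = 0; [1+(r/z)²]^(−5/2) = 1.
Δσ_z = 3×443/(2π×3.8²) × 1 = 14.648 × 1 = 14.65 kPa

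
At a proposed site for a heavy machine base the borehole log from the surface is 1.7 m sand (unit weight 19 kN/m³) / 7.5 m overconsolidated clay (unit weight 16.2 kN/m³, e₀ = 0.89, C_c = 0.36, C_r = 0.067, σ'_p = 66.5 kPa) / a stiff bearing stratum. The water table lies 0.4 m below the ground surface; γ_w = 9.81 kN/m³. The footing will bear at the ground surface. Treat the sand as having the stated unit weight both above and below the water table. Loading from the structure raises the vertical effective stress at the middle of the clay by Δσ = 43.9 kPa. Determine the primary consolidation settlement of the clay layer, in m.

Mid-depth of clay below the ground surface: z = 1.7 + 7.5/2 = 5.45 m.
Total vertical stress at mid-clay: σ_v = 19×1.7 + 16.2×3.75 = 93.05 kPa.
Pore pressure: u = 9.81×(5.45 − 0.4) = 49.541 kPa.
Initial effective stress: σ'_0 = σ_v − u = 93.05 − 49.541 = 43.509 kPa.
Final effective stress: σ'_f = 43.509 + 43.9 = 87.409 kPa.
σ'_f = 87.409 > σ'_p = 66.5 kPa, so the stress path crosses the preconsolidation pressure — recompression up to σ'_p, then virgin compression beyond:
S_c = H/(1+e₀)·[C_r·log₁₀(σ'_p/σ'_0) + C_c·log₁₀(σ'_f/σ'_p)]
    = 7.5/1.89 × [0.067×log₁₀(66.5/43.509) + 0.36×log₁₀(87.409/66.5)]
    = 3.9683 × [0.012344 + 0.042744] = 0.2186 m

S_c ≈ 0.219 m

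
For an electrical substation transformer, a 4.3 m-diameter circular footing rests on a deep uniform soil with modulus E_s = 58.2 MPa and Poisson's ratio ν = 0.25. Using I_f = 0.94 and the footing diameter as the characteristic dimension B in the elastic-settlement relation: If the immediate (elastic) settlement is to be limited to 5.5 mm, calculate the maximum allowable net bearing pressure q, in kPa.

E_s = 58.2 MPa = 58200 kPa.
S_e = q·B·(1−ν²)/E_s · I_f  ⇒  q = S_e·E_s / (B·(1−ν²)·I_f).
q = 0.0055 × 58200 / (4.3 × 0.9375 × 0.94) = 84.47 kPa

q ≈ 84.5 kPa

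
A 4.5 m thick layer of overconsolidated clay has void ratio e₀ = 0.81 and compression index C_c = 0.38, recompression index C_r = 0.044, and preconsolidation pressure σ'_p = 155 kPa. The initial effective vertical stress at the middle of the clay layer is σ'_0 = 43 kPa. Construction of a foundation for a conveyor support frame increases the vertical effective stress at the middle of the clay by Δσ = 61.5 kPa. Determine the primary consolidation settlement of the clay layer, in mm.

S_c ≈ 42.2 mm

Final effective stress: σ'_f = 43 + 61.5 = 104.5 kPa.
σ'_f = 104.5 ≤ σ'_p = 155 kPa, so the clay remains overconsolidated and only the recompression index applies:
S_c = C_r·H/(1+e₀)·log₁₀(σ'_f/σ'_0) = 0.044×4.5/1.81×log₁₀(104.5/43)
    = 0.10939 × 0.38565 = 0.04219 m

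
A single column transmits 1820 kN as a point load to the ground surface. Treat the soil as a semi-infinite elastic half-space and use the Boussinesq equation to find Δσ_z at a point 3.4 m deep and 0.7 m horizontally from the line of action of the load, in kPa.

Δσ_z ≈ 67.8 kPa

Boussinesq vertical stress below a point load on an elastic half-space:
Δσ_z = 3P/(2πz²) · [1 + (r/z)²]^(−5/2)
r/z = 0.7/3.4 = 0.20588; [1+(r/z)²]^(−5/2) = 0.90142.
Δσ_z = 3×1820/(2π×3.4²) × 0.90142 = 75.172 × 0.90142 = 67.76 kPa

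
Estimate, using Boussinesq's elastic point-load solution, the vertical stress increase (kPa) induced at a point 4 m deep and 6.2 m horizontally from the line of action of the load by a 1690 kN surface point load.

Boussinesq vertical stress below a point load on an elastic half-space:
Δσ_z = 3P/(2πz²) · [1 + (r/z)²]^(−5/2)
r/z = 6.2/4 = 1.55; [1+(r/z)²]^(−5/2) = 0.046828.
Δσ_z = 3×1690/(2π×4²) × 0.046828 = 50.432 × 0.046828 = 2.362 kPa

Δσ_z ≈ 2.36 kPa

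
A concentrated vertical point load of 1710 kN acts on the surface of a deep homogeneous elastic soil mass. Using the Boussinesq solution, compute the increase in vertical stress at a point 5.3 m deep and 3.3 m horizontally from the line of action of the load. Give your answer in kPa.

Δσ_z ≈ 12.8 kPa

Boussinesq vertical stress below a point load on an elastic half-space:
Δσ_z = 3P/(2πz²) · [1 + (r/z)²]^(−5/2)
r/z = 3.3/5.3 = 0.62264; [1+(r/z)²]^(−5/2) = 0.44083.
Δσ_z = 3×1710/(2π×5.3²) × 0.44083 = 29.066 × 0.44083 = 12.81 kPa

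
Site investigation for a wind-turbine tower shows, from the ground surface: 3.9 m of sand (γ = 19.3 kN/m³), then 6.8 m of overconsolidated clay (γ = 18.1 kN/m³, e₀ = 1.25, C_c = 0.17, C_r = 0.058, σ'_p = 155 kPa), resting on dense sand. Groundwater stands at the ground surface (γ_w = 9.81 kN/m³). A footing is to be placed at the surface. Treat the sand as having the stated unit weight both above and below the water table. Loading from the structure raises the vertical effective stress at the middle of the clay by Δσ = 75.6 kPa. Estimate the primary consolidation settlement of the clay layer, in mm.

S_c ≈ 58.6 mm

Mid-depth of clay below the ground surface: z = 3.9 + 6.8/2 = 7.3 m.
Total vertical stress at mid-clay: σ_v = 19.3×3.9 + 18.1×3.4 = 136.81 kPa.
Pore pressure: u = 9.81×(7.3 − 0) = 71.613 kPa.
Initial effective stress: σ'_0 = σ_v − u = 136.81 − 71.613 = 65.197 kPa.
Final effective stress: σ'_f = 65.197 + 75.6 = 140.8 kPa.
σ'_f = 140.8 ≤ σ'_p = 155 kPa, so the clay remains overconsolidated and only the recompression index applies:
S_c = C_r·H/(1+e₀)·log₁₀(σ'_f/σ'_0) = 0.058×6.8/2.25×log₁₀(140.8/65.197)
    = 0.17529 × 0.33438 = 0.05861 m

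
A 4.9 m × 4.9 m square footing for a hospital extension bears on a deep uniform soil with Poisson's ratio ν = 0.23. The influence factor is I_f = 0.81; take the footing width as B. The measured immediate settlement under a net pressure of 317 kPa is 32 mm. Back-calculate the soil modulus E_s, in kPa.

E_s ≈ 37200 kPa

S_e = q·B·(1−ν²)/E_s · I_f  ⇒  E_s = q·B·(1−ν²)·I_f / S_e.
E_s = 317 × 4.9 × 0.9471 × 0.81 / 0.032 = 37240 kPa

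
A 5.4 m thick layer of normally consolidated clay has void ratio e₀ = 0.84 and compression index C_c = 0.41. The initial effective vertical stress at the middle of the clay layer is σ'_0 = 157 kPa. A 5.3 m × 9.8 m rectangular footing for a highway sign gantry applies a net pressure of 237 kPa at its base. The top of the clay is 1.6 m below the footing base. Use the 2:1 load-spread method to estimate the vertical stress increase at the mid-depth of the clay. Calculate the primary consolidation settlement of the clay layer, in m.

Mid-depth of clay below the footing base: z = 1.6 + 5.4/2 = 4.3 m.
Stress increase at mid-clay by the 2:1 spreading method:
Δσ = qBL/((B+z)(L+z)) = 237×5.3×9.8/((5.3+4.3)(9.8+4.3)) = 90.941 kPa
Final effective stress: σ'_f = σ'_0 + Δσ = 157 + 90.941 = 247.94 kPa.
Normally consolidated clay, so the full stress increment lies on the virgin compression line:
S_c = C_c·H/(1+e₀)·log₁₀(σ'_f/σ'_0) = 0.41×5.4/(1+0.84)×log₁₀(247.94/157)
    = 1.2033 × 0.19845 = 0.2388 m

S_c ≈ 0.239 m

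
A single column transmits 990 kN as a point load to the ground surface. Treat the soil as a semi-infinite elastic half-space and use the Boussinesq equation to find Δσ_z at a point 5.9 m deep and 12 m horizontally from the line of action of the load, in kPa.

Δσ_z ≈ 0.227 kPa

Boussinesq vertical stress below a point load on an elastic half-space:
Δσ_z = 3P/(2πz²) · [1 + (r/z)²]^(−5/2)
r/z = 12/5.9 = 2.0339; [1+(r/z)²]^(−5/2) = 0.016722.
Δσ_z = 3×990/(2π×5.9²) × 0.016722 = 13.579 × 0.016722 = 0.2271 kPa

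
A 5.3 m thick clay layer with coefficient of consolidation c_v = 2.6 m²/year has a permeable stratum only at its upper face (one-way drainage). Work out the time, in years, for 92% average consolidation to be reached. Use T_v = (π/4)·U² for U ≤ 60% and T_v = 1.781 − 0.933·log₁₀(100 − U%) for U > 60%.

Drainage path length: H_d = H = 5.3 m (single drainage).
U > 60%: T_v = 1.781 − 0.933·log₁₀(100 − 92) = 0.93842.
t = T_v·H_d²/c_v = 0.93842×5.3²/2.6 = 10.14 years.

t ≈ 10.1 years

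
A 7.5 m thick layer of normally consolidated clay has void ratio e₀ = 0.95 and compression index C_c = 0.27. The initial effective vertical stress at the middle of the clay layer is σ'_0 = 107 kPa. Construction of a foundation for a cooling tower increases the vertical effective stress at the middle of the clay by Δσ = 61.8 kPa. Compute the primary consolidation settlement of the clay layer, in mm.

S_c ≈ 206 mm

Final effective stress: σ'_f = σ'_0 + Δσ = 107 + 61.8 = 168.8 kPa.
Normally consolidated clay, so the full stress increment lies on the virgin compression line:
S_c = C_c·H/(1+e₀)·log₁₀(σ'_f/σ'_0) = 0.27×7.5/(1+0.95)×log₁₀(168.8/107)
    = 1.0385 × 0.19799 = 0.2056 m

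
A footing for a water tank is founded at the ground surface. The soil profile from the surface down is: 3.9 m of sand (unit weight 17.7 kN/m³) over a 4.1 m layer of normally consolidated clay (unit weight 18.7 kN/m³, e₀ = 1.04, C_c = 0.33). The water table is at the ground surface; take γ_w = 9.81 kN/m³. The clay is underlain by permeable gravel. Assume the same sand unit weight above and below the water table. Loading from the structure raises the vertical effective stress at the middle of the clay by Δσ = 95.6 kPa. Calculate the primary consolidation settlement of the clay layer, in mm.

Mid-depth of clay below the ground surface: z = 3.9 + 4.1/2 = 5.95 m.
Total vertical stress at mid-clay: σ_v = 17.7×3.9 + 18.7×2.05 = 107.36 kPa.
Pore pressure: u = 9.81×(5.95 − 0) = 58.37 kPa.
Initial effective stress: σ'_0 = σ_v − u = 107.36 − 58.37 = 48.99 kPa.
Final effective stress: σ'_f = σ'_0 + Δσ = 48.99 + 95.6 = 144.59 kPa.
Normally consolidated clay, so the full stress increment lies on the virgin compression line:
S_c = C_c·H/(1+e₀)·log₁₀(σ'_f/σ'_0) = 0.33×4.1/(1+1.04)×log₁₀(144.59/48.99)
    = 0.66324 × 0.47003 = 0.3117 m

S_c ≈ 312 mm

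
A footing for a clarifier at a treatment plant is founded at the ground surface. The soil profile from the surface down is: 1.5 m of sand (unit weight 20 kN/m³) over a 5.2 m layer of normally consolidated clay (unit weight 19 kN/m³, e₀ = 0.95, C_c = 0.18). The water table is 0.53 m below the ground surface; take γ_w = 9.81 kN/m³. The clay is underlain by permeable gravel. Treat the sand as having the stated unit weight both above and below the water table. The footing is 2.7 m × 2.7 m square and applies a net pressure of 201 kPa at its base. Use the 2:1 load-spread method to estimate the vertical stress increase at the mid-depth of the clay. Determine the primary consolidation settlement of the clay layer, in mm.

S_c ≈ 112 mm

Mid-depth of clay below the ground surface: z = 1.5 + 5.2/2 = 4.1 m.
Total vertical stress at mid-clay: σ_v = 20×1.5 + 19×2.6 = 79.4 kPa.
Pore pressure: u = 9.81×(4.1 − 0.53) = 35.022 kPa.
Initial effective stress: σ'_0 = σ_v − u = 79.4 − 35.022 = 44.378 kPa.
Stress increase at mid-clay by the 2:1 spreading method:
Δσ = qBL/((B+z)(L+z)) = 201×2.7×2.7/((2.7+4.1)(2.7+4.1)) = 31.689 kPa
Final effective stress: σ'_f = σ'_0 + Δσ = 44.378 + 31.689 = 76.067 kPa.
Normally consolidated clay, so the full stress increment lies on the virgin compression line:
S_c = C_c·H/(1+e₀)·log₁₀(σ'_f/σ'_0) = 0.18×5.2/(1+0.95)×log₁₀(76.067/44.378)
    = 0.48 × 0.23403 = 0.1123 m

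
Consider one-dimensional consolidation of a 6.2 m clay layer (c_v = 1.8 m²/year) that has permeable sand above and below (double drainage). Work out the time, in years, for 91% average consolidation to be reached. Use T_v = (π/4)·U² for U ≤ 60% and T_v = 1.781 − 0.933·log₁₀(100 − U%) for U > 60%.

Drainage path length: H_d = H/2 = 3.1 m (double drainage).
U > 60%: T_v = 1.781 − 0.933·log₁₀(100 − 91) = 0.89069.
t = T_v·H_d²/c_v = 0.89069×3.1²/1.8 = 4.755 years.

t ≈ 4.76 years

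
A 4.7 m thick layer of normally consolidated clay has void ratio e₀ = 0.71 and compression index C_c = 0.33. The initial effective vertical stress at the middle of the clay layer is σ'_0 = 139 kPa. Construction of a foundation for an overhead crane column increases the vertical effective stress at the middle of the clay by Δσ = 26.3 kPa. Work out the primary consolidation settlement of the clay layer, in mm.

S_c ≈ 68.3 mm

Final effective stress: σ'_f = σ'_0 + Δσ = 139 + 26.3 = 165.3 kPa.
Normally consolidated clay, so the full stress increment lies on the virgin compression line:
S_c = C_c·H/(1+e₀)·log₁₀(σ'_f/σ'_0) = 0.33×4.7/(1+0.71)×log₁₀(165.3/139)
    = 0.90702 × 0.075258 = 0.06826 m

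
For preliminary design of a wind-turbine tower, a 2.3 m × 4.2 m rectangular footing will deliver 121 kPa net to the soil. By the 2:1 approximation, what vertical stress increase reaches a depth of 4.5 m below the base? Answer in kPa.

Δσ_z ≈ 19.8 kPa

By the 2:1 method the load spreads at 1 horizontal : 2 vertical, so at depth z the loaded area has grown by z in each plan dimension:
Δσ = qBL/((B+z)(L+z)) = 121×2.3×4.2/((2.3+4.5)(4.2+4.5)) = 19.758 kPa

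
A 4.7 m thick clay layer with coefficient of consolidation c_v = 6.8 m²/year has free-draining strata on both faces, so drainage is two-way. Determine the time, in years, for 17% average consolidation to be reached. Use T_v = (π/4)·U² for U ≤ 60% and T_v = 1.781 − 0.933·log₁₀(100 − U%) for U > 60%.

Drainage path length: H_d = H/2 = 2.35 m (double drainage).
U ≤ 60%: T_v = (π/4)·U² = (π/4)×0.17² = 0.022698.
t = T_v·H_d²/c_v = 0.022698×2.35²/6.8 = 0.01843 years.

t ≈ 0.0184 years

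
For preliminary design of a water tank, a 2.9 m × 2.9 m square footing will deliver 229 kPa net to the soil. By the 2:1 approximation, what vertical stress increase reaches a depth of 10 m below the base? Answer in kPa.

Δσ_z ≈ 11.6 kPa

By the 2:1 method the load spreads at 1 horizontal : 2 vertical, so at depth z the loaded area has grown by z in each plan dimension:
Δσ = qBL/((B+z)(L+z)) = 229×2.9×2.9/((2.9+10)(2.9+10)) = 11.573 kPa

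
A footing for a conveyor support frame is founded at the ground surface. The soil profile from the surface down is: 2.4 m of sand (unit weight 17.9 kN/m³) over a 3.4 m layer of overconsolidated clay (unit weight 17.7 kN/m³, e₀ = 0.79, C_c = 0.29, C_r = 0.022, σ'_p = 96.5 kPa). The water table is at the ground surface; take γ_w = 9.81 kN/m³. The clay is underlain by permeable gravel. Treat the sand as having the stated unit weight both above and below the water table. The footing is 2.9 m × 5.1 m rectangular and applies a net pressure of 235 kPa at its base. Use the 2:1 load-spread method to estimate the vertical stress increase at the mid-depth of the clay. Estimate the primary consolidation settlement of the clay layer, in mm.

Mid-depth of clay below the ground surface: z = 2.4 + 3.4/2 = 4.1 m.
Total vertical stress at mid-clay: σ_v = 17.9×2.4 + 17.7×1.7 = 73.05 kPa.
Pore pressure: u = 9.81×(4.1 − 0) = 40.221 kPa.
Initial effective stress: σ'_0 = σ_v − u = 73.05 − 40.221 = 32.829 kPa.
Stress increase at mid-clay by the 2:1 spreading method:
Δσ = qBL/((B+z)(L+z)) = 235×2.9×5.1/((2.9+4.1)(5.1+4.1)) = 53.97 kPa
Final effective stress: σ'_f = 32.829 + 53.97 = 86.799 kPa.
σ'_f = 86.799 ≤ σ'_p = 96.5 kPa, so the clay remains overconsolidated and only the recompression index applies:
S_c = C_r·H/(1+e₀)·log₁₀(σ'_f/σ'_0) = 0.022×3.4/1.79×log₁₀(86.799/32.829)
    = 0.041787 × 0.42226 = 0.01764 m

S_c ≈ 17.6 mm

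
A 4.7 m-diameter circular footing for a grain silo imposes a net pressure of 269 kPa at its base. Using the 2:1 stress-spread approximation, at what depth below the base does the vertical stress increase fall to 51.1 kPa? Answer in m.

z ≈ 6.08 m

2:1 spreading — at depth z the loaded area has grown by z in each plan dimension:
qD²/(D+z)² = Δσ_z ⇒ z = D(√(q/Δσ_z) − 1) = 4.7×(√(269/51.1) − 1) = 6.084 m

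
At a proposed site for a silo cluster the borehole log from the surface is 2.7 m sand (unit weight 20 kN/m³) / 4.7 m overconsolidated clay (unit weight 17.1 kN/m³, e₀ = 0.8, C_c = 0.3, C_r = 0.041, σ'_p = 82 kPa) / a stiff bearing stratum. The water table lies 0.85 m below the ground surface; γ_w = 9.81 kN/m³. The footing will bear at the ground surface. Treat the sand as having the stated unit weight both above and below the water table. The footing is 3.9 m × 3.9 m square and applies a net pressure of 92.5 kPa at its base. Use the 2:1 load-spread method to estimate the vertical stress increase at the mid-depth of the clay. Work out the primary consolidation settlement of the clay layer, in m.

Mid-depth of clay below the ground surface: z = 2.7 + 4.7/2 = 5.05 m.
Total vertical stress at mid-clay: σ_v = 20×2.7 + 17.1×2.35 = 94.185 kPa.
Pore pressure: u = 9.81×(5.05 − 0.85) = 41.202 kPa.
Initial effective stress: σ'_0 = σ_v − u = 94.185 − 41.202 = 52.983 kPa.
Stress increase at mid-clay by the 2:1 spreading method:
Δσ = qBL/((B+z)(L+z)) = 92.5×3.9×3.9/((3.9+5.05)(3.9+5.05)) = 17.564 kPa
Final effective stress: σ'_f = 52.983 + 17.564 = 70.547 kPa.
σ'_f = 70.547 ≤ σ'_p = 82 kPa, so the clay remains overconsolidated and only the recompression index applies:
S_c = C_r·H/(1+e₀)·log₁₀(σ'_f/σ'_0) = 0.041×4.7/1.8×log₁₀(70.547/52.983)
    = 0.10706 × 0.12434 = 0.01331 m

S_c ≈ 0.0133 m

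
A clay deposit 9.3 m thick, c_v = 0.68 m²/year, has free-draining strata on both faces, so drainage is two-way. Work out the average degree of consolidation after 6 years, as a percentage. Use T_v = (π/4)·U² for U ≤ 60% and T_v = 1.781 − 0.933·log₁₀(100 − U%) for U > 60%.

Drainage path length: H_d = H/2 = 4.65 m (double drainage).
T_v = c_v·t/H_d² = 0.68×6/4.65² = 0.18869.
T_v = 0.18869 corresponds to the U ≤ 60% branch:
U = √(4T_v/π) = 0.4902

U ≈ 49 %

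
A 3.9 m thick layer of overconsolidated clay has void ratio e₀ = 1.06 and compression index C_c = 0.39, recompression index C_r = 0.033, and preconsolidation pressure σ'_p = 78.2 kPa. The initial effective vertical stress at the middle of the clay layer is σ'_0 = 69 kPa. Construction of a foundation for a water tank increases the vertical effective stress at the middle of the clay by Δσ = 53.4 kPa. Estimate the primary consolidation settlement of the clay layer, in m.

S_c ≈ 0.147 m

Final effective stress: σ'_f = 69 + 53.4 = 122.4 kPa.
σ'_f = 122.4 > σ'_p = 78.2 kPa, so the stress path crosses the preconsolidation pressure — recompression up to σ'_p, then virgin compression beyond:
S_c = H/(1+e₀)·[C_r·log₁₀(σ'_p/σ'_0) + C_c·log₁₀(σ'_f/σ'_p)]
    = 3.9/2.06 × [0.033×log₁₀(78.2/69) + 0.39×log₁₀(122.4/78.2)]
    = 1.8932 × [0.0017938 + 0.075884] = 0.1471 m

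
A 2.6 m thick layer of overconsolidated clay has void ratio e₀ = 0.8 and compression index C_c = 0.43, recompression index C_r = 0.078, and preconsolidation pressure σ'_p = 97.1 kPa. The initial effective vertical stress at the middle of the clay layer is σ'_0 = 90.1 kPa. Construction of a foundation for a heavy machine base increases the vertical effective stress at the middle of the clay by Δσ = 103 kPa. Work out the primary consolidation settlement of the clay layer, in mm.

S_c ≈ 189 mm

Final effective stress: σ'_f = 90.1 + 103 = 193.1 kPa.
σ'_f = 193.1 > σ'_p = 97.1 kPa, so the stress path crosses the preconsolidation pressure — recompression up to σ'_p, then virgin compression beyond:
S_c = H/(1+e₀)·[C_r·log₁₀(σ'_p/σ'_0) + C_c·log₁₀(σ'_f/σ'_p)]
    = 2.6/1.8 × [0.078×log₁₀(97.1/90.1) + 0.43×log₁₀(193.1/97.1)]
    = 1.4444 × [0.0025346 + 0.12838] = 0.1891 m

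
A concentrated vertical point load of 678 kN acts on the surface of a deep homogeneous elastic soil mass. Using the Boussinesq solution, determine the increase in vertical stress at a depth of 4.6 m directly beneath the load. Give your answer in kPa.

Δσ_z ≈ 15.3 kPa

Boussinesq vertical stress below a point load on an elastic half-space:
Δσ_z = 3P/(2πz²) · [1 + (r/z)²]^(−5/2)
r/z = 0/4.6 = 0; [1+(r/z)²]^(−5/2) = 1.
Δσ_z = 3×678/(2π×4.6²) × 1 = 15.299 × 1 = 15.3 kPa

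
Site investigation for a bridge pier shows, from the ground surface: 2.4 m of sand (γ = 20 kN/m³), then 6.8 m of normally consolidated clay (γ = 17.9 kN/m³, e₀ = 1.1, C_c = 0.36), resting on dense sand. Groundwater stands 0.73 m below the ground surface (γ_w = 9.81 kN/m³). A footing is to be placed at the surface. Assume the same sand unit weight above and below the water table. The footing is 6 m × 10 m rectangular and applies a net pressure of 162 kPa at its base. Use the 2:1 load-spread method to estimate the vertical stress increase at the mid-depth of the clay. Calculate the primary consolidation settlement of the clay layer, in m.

S_c ≈ 0.32 m

Mid-depth of clay below the ground surface: z = 2.4 + 6.8/2 = 5.8 m.
Total vertical stress at mid-clay: σ_v = 20×2.4 + 17.9×3.4 = 108.86 kPa.
Pore pressure: u = 9.81×(5.8 − 0.73) = 49.737 kPa.
Initial effective stress: σ'_0 = σ_v − u = 108.86 − 49.737 = 59.123 kPa.
Stress increase at mid-clay by the 2:1 spreading method:
Δσ = qBL/((B+z)(L+z)) = 162×6×10/((6+5.8)(10+5.8)) = 52.135 kPa
Final effective stress: σ'_f = σ'_0 + Δσ = 59.123 + 52.135 = 111.26 kPa.
Normally consolidated clay, so the full stress increment lies on the virgin compression line:
S_c = C_c·H/(1+e₀)·log₁₀(σ'_f/σ'_0) = 0.36×6.8/(1+1.1)×log₁₀(111.26/59.123)
    = 1.1657 × 0.27458 = 0.3201 m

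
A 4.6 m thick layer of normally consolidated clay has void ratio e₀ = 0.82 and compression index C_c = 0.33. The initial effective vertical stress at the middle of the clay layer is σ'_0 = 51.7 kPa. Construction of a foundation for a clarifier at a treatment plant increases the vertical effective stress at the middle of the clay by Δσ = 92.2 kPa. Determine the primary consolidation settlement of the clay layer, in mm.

Final effective stress: σ'_f = σ'_0 + Δσ = 51.7 + 92.2 = 143.9 kPa.
Normally consolidated clay, so the full stress increment lies on the virgin compression line:
S_c = C_c·H/(1+e₀)·log₁₀(σ'_f/σ'_0) = 0.33×4.6/(1+0.82)×log₁₀(143.9/51.7)
    = 0.83407 × 0.44457 = 0.3708 m

S_c ≈ 371 mm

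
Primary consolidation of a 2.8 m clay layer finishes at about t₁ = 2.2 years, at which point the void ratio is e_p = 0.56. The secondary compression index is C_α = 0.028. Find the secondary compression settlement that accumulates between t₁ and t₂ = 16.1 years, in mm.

S_s ≈ 43.4 mm

Secondary compression: S_s = C_α·H/(1+e_p)·log₁₀(t₂/t₁)
S_s = 0.028×2.8/(1+0.56)×log₁₀(16.1/2.2)
    = 0.05026 × 0.8644 = 0.04344 m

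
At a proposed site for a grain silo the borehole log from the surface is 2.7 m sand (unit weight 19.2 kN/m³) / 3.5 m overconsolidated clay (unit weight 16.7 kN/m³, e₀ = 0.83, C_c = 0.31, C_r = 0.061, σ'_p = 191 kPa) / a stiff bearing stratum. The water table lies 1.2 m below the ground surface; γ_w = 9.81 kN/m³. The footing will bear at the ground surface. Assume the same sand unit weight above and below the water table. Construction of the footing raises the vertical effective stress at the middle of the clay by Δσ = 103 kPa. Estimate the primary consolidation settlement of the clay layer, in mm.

Mid-depth of clay below the ground surface: z = 2.7 + 3.5/2 = 4.45 m.
Total vertical stress at mid-clay: σ_v = 19.2×2.7 + 16.7×1.75 = 81.065 kPa.
Pore pressure: u = 9.81×(4.45 − 1.2) = 31.883 kPa.
Initial effective stress: σ'_0 = σ_v − u = 81.065 − 31.883 = 49.182 kPa.
Final effective stress: σ'_f = 49.182 + 103 = 152.18 kPa.
σ'_f = 152.18 ≤ σ'_p = 191 kPa, so the clay remains overconsolidated and only the recompression index applies:
S_c = C_r·H/(1+e₀)·log₁₀(σ'_f/σ'_0) = 0.061×3.5/1.83×log₁₀(152.18/49.182)
    = 0.11667 × 0.49055 = 0.05723 m

S_c ≈ 57.2 mm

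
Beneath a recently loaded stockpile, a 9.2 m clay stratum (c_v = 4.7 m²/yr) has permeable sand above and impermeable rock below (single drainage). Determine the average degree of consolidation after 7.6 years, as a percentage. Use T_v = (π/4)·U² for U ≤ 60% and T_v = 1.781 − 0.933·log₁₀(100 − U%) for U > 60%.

Drainage path length: H_d = H = 9.2 m (single drainage).
T_v = c_v·t/H_d² = 4.7×7.6/9.2² = 0.42202.
T_v = 0.42202 corresponds to the U > 60% branch:
U = 1 − 10^((1.781 − T_v)/0.933)/100 = 0.7139

U ≈ 71.4 %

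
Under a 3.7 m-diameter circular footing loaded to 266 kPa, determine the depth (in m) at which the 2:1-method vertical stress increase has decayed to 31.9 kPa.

2:1 spreading — at depth z the loaded area has grown by z in each plan dimension:
qD²/(D+z)² = Δσ_z ⇒ z = D(√(q/Δσ_z) − 1) = 3.7×(√(266/31.9) − 1) = 6.984 m

z ≈ 6.98 m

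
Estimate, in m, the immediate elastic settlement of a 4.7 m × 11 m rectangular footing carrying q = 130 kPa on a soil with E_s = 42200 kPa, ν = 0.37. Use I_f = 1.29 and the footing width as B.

S_e ≈ 0.0161 m

Immediate (elastic) settlement: S_e = q·B·(1−ν²)/E_s · I_f.
S_e = 130 × 4.7 × (1 − 0.37²) / 42200 × 1.29
    = 130 × 4.7 × 0.8631 / 42200 × 1.29
    = 0.01612 m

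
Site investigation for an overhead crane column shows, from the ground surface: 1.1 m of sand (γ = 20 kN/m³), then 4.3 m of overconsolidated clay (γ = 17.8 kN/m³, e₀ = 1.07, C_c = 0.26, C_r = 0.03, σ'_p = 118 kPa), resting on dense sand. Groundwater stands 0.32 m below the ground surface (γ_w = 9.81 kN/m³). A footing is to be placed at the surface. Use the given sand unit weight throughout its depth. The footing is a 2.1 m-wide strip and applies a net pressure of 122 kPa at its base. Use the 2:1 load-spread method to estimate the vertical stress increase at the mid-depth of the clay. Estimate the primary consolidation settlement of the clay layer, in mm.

Mid-depth of clay below the ground surface: z = 1.1 + 4.3/2 = 3.25 m.
Total vertical stress at mid-clay: σ_v = 20×1.1 + 17.8×2.15 = 60.27 kPa.
Pore pressure: u = 9.81×(3.25 − 0.32) = 28.743 kPa.
Initial effective stress: σ'_0 = σ_v − u = 60.27 − 28.743 = 31.527 kPa.
Stress increase at mid-clay by the 2:1 spreading method:
Δσ = qB/(B+z) = 122×2.1/(2.1+3.25) = 47.888 kPa
Final effective stress: σ'_f = 31.527 + 47.888 = 79.415 kPa.
σ'_f = 79.415 ≤ σ'_p = 118 kPa, so the clay remains overconsolidated and only the recompression index applies:
S_c = C_r·H/(1+e₀)·log₁₀(σ'_f/σ'_0) = 0.03×4.3/2.07×log₁₀(79.415/31.527)
    = 0.062319 × 0.40122 = 0.025 m

S_c ≈ 25 mm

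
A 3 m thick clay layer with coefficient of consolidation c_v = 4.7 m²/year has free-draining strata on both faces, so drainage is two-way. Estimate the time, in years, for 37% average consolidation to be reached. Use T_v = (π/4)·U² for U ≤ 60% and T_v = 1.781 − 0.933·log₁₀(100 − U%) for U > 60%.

t ≈ 0.0515 years

Drainage path length: H_d = H/2 = 1.5 m (double drainage).
U ≤ 60%: T_v = (π/4)·U² = (π/4)×0.37² = 0.10752.
t = T_v·H_d²/c_v = 0.10752×1.5²/4.7 = 0.05147 years.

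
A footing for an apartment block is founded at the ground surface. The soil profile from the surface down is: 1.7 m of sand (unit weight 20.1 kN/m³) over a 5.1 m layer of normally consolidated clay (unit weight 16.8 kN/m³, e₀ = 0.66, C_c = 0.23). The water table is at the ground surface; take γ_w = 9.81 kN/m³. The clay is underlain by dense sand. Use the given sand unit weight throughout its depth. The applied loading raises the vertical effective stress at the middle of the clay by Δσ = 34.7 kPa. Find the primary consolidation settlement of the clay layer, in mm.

S_c ≈ 210 mm

Mid-depth of clay below the ground surface: z = 1.7 + 5.1/2 = 4.25 m.
Total vertical stress at mid-clay: σ_v = 20.1×1.7 + 16.8×2.55 = 77.01 kPa.
Pore pressure: u = 9.81×(4.25 − 0) = 41.693 kPa.
Initial effective stress: σ'_0 = σ_v − u = 77.01 − 41.693 = 35.317 kPa.
Final effective stress: σ'_f = σ'_0 + Δσ = 35.317 + 34.7 = 70.017 kPa.
Normally consolidated clay, so the full stress increment lies on the virgin compression line:
S_c = C_c·H/(1+e₀)·log₁₀(σ'_f/σ'_0) = 0.23×5.1/(1+0.66)×log₁₀(70.017/35.317)
    = 0.70663 × 0.29722 = 0.21 m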